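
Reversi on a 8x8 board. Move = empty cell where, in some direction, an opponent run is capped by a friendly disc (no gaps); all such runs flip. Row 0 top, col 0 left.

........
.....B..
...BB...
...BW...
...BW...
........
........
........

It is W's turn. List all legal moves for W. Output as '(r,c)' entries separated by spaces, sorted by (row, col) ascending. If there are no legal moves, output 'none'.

(0,4): no bracket -> illegal
(0,5): no bracket -> illegal
(0,6): no bracket -> illegal
(1,2): flips 1 -> legal
(1,3): no bracket -> illegal
(1,4): flips 1 -> legal
(1,6): no bracket -> illegal
(2,2): flips 1 -> legal
(2,5): no bracket -> illegal
(2,6): no bracket -> illegal
(3,2): flips 1 -> legal
(3,5): no bracket -> illegal
(4,2): flips 1 -> legal
(5,2): flips 1 -> legal
(5,3): no bracket -> illegal
(5,4): no bracket -> illegal

Answer: (1,2) (1,4) (2,2) (3,2) (4,2) (5,2)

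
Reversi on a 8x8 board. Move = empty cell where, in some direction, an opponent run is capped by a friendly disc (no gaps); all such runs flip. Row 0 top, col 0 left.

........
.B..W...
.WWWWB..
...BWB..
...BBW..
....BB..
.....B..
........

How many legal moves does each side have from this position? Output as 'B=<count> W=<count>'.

-- B to move --
(0,3): flips 1 -> legal
(0,4): flips 3 -> legal
(0,5): no bracket -> illegal
(1,0): no bracket -> illegal
(1,2): no bracket -> illegal
(1,3): flips 2 -> legal
(1,5): flips 1 -> legal
(2,0): flips 4 -> legal
(3,0): no bracket -> illegal
(3,1): flips 1 -> legal
(3,2): no bracket -> illegal
(3,6): flips 1 -> legal
(4,6): flips 1 -> legal
(5,6): no bracket -> illegal
B mobility = 8
-- W to move --
(0,0): flips 1 -> legal
(0,1): flips 1 -> legal
(0,2): no bracket -> illegal
(1,0): no bracket -> illegal
(1,2): no bracket -> illegal
(1,5): flips 2 -> legal
(1,6): flips 1 -> legal
(2,0): no bracket -> illegal
(2,6): flips 1 -> legal
(3,2): flips 1 -> legal
(3,6): flips 2 -> legal
(4,2): flips 3 -> legal
(4,6): flips 1 -> legal
(5,2): flips 1 -> legal
(5,3): flips 2 -> legal
(5,6): no bracket -> illegal
(6,3): flips 1 -> legal
(6,4): flips 2 -> legal
(6,6): flips 3 -> legal
(7,4): no bracket -> illegal
(7,5): flips 2 -> legal
(7,6): no bracket -> illegal
W mobility = 15

Answer: B=8 W=15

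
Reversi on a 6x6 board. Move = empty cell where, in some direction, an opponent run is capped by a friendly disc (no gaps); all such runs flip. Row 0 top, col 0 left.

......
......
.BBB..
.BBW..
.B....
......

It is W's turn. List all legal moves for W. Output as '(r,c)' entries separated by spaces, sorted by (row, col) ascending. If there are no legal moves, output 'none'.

Answer: (1,1) (1,3) (3,0)

Derivation:
(1,0): no bracket -> illegal
(1,1): flips 1 -> legal
(1,2): no bracket -> illegal
(1,3): flips 1 -> legal
(1,4): no bracket -> illegal
(2,0): no bracket -> illegal
(2,4): no bracket -> illegal
(3,0): flips 2 -> legal
(3,4): no bracket -> illegal
(4,0): no bracket -> illegal
(4,2): no bracket -> illegal
(4,3): no bracket -> illegal
(5,0): no bracket -> illegal
(5,1): no bracket -> illegal
(5,2): no bracket -> illegal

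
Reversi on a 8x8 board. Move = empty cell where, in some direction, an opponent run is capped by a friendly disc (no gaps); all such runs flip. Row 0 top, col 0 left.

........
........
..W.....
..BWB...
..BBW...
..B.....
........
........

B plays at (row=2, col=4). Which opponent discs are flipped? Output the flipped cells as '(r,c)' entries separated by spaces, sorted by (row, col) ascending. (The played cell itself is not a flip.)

Answer: (3,3)

Derivation:
Dir NW: first cell '.' (not opp) -> no flip
Dir N: first cell '.' (not opp) -> no flip
Dir NE: first cell '.' (not opp) -> no flip
Dir W: first cell '.' (not opp) -> no flip
Dir E: first cell '.' (not opp) -> no flip
Dir SW: opp run (3,3) capped by B -> flip
Dir S: first cell 'B' (not opp) -> no flip
Dir SE: first cell '.' (not opp) -> no flip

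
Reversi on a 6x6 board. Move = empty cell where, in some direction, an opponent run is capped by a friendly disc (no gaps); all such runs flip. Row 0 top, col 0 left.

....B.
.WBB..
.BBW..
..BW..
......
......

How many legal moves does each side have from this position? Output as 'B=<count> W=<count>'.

-- B to move --
(0,0): flips 1 -> legal
(0,1): flips 1 -> legal
(0,2): no bracket -> illegal
(1,0): flips 1 -> legal
(1,4): flips 1 -> legal
(2,0): no bracket -> illegal
(2,4): flips 1 -> legal
(3,4): flips 2 -> legal
(4,2): no bracket -> illegal
(4,3): flips 2 -> legal
(4,4): flips 1 -> legal
B mobility = 8
-- W to move --
(0,1): flips 1 -> legal
(0,2): no bracket -> illegal
(0,3): flips 1 -> legal
(0,5): no bracket -> illegal
(1,0): no bracket -> illegal
(1,4): flips 2 -> legal
(1,5): no bracket -> illegal
(2,0): flips 2 -> legal
(2,4): no bracket -> illegal
(3,0): no bracket -> illegal
(3,1): flips 2 -> legal
(4,1): flips 1 -> legal
(4,2): no bracket -> illegal
(4,3): no bracket -> illegal
W mobility = 6

Answer: B=8 W=6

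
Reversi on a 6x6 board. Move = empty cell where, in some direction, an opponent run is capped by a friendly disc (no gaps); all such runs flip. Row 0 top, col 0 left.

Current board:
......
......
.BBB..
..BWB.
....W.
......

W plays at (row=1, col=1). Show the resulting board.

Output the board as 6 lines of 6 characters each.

Place W at (1,1); scan 8 dirs for brackets.
Dir NW: first cell '.' (not opp) -> no flip
Dir N: first cell '.' (not opp) -> no flip
Dir NE: first cell '.' (not opp) -> no flip
Dir W: first cell '.' (not opp) -> no flip
Dir E: first cell '.' (not opp) -> no flip
Dir SW: first cell '.' (not opp) -> no flip
Dir S: opp run (2,1), next='.' -> no flip
Dir SE: opp run (2,2) capped by W -> flip
All flips: (2,2)

Answer: ......
.W....
.BWB..
..BWB.
....W.
......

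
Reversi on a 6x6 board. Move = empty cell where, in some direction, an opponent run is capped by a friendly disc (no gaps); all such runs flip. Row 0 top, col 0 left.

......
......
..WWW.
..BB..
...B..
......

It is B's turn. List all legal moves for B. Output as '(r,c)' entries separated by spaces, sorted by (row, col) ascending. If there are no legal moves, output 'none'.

(1,1): flips 1 -> legal
(1,2): flips 1 -> legal
(1,3): flips 1 -> legal
(1,4): flips 1 -> legal
(1,5): flips 1 -> legal
(2,1): no bracket -> illegal
(2,5): no bracket -> illegal
(3,1): no bracket -> illegal
(3,4): no bracket -> illegal
(3,5): no bracket -> illegal

Answer: (1,1) (1,2) (1,3) (1,4) (1,5)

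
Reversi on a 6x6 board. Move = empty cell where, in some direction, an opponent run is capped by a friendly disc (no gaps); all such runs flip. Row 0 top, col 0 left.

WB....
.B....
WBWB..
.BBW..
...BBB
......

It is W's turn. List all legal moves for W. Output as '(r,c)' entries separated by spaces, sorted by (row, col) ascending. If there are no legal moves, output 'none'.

(0,2): flips 2 -> legal
(1,0): no bracket -> illegal
(1,2): no bracket -> illegal
(1,3): flips 1 -> legal
(1,4): no bracket -> illegal
(2,4): flips 1 -> legal
(3,0): flips 2 -> legal
(3,4): no bracket -> illegal
(3,5): no bracket -> illegal
(4,0): flips 1 -> legal
(4,1): no bracket -> illegal
(4,2): flips 2 -> legal
(5,2): no bracket -> illegal
(5,3): flips 1 -> legal
(5,4): no bracket -> illegal
(5,5): flips 1 -> legal

Answer: (0,2) (1,3) (2,4) (3,0) (4,0) (4,2) (5,3) (5,5)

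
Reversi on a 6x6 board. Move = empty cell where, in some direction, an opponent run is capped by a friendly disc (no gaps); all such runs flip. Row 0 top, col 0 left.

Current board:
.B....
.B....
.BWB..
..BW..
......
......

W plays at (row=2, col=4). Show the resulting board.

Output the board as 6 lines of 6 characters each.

Place W at (2,4); scan 8 dirs for brackets.
Dir NW: first cell '.' (not opp) -> no flip
Dir N: first cell '.' (not opp) -> no flip
Dir NE: first cell '.' (not opp) -> no flip
Dir W: opp run (2,3) capped by W -> flip
Dir E: first cell '.' (not opp) -> no flip
Dir SW: first cell 'W' (not opp) -> no flip
Dir S: first cell '.' (not opp) -> no flip
Dir SE: first cell '.' (not opp) -> no flip
All flips: (2,3)

Answer: .B....
.B....
.BWWW.
..BW..
......
......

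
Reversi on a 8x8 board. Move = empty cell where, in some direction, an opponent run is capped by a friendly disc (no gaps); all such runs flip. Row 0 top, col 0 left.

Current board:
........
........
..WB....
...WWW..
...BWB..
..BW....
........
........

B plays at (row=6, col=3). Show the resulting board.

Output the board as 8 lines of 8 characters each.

Answer: ........
........
..WB....
...WWW..
...BWB..
..BB....
...B....
........

Derivation:
Place B at (6,3); scan 8 dirs for brackets.
Dir NW: first cell 'B' (not opp) -> no flip
Dir N: opp run (5,3) capped by B -> flip
Dir NE: first cell '.' (not opp) -> no flip
Dir W: first cell '.' (not opp) -> no flip
Dir E: first cell '.' (not opp) -> no flip
Dir SW: first cell '.' (not opp) -> no flip
Dir S: first cell '.' (not opp) -> no flip
Dir SE: first cell '.' (not opp) -> no flip
All flips: (5,3)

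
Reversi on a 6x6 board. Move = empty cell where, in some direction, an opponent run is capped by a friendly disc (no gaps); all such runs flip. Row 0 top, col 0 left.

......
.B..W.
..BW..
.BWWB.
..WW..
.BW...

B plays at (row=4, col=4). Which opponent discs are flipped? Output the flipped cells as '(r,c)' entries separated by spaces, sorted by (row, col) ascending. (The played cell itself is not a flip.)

Dir NW: opp run (3,3) capped by B -> flip
Dir N: first cell 'B' (not opp) -> no flip
Dir NE: first cell '.' (not opp) -> no flip
Dir W: opp run (4,3) (4,2), next='.' -> no flip
Dir E: first cell '.' (not opp) -> no flip
Dir SW: first cell '.' (not opp) -> no flip
Dir S: first cell '.' (not opp) -> no flip
Dir SE: first cell '.' (not opp) -> no flip

Answer: (3,3)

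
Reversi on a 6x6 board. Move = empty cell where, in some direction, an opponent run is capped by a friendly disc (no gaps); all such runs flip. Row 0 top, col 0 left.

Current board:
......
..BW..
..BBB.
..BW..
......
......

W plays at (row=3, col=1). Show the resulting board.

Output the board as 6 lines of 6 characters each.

Place W at (3,1); scan 8 dirs for brackets.
Dir NW: first cell '.' (not opp) -> no flip
Dir N: first cell '.' (not opp) -> no flip
Dir NE: opp run (2,2) capped by W -> flip
Dir W: first cell '.' (not opp) -> no flip
Dir E: opp run (3,2) capped by W -> flip
Dir SW: first cell '.' (not opp) -> no flip
Dir S: first cell '.' (not opp) -> no flip
Dir SE: first cell '.' (not opp) -> no flip
All flips: (2,2) (3,2)

Answer: ......
..BW..
..WBB.
.WWW..
......
......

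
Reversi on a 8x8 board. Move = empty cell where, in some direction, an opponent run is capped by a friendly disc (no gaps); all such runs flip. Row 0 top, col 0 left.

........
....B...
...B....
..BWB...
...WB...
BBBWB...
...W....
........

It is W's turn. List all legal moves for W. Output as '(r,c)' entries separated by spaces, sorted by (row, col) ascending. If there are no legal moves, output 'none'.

(0,3): no bracket -> illegal
(0,4): no bracket -> illegal
(0,5): no bracket -> illegal
(1,2): no bracket -> illegal
(1,3): flips 1 -> legal
(1,5): no bracket -> illegal
(2,1): flips 1 -> legal
(2,2): no bracket -> illegal
(2,4): no bracket -> illegal
(2,5): flips 1 -> legal
(3,1): flips 1 -> legal
(3,5): flips 2 -> legal
(4,0): no bracket -> illegal
(4,1): flips 1 -> legal
(4,2): no bracket -> illegal
(4,5): flips 2 -> legal
(5,5): flips 2 -> legal
(6,0): no bracket -> illegal
(6,1): flips 1 -> legal
(6,2): no bracket -> illegal
(6,4): no bracket -> illegal
(6,5): flips 1 -> legal

Answer: (1,3) (2,1) (2,5) (3,1) (3,5) (4,1) (4,5) (5,5) (6,1) (6,5)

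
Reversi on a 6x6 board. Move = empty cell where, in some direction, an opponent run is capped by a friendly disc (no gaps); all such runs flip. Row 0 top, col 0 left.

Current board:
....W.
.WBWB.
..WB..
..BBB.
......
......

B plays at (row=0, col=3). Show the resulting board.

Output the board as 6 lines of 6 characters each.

Place B at (0,3); scan 8 dirs for brackets.
Dir NW: edge -> no flip
Dir N: edge -> no flip
Dir NE: edge -> no flip
Dir W: first cell '.' (not opp) -> no flip
Dir E: opp run (0,4), next='.' -> no flip
Dir SW: first cell 'B' (not opp) -> no flip
Dir S: opp run (1,3) capped by B -> flip
Dir SE: first cell 'B' (not opp) -> no flip
All flips: (1,3)

Answer: ...BW.
.WBBB.
..WB..
..BBB.
......
......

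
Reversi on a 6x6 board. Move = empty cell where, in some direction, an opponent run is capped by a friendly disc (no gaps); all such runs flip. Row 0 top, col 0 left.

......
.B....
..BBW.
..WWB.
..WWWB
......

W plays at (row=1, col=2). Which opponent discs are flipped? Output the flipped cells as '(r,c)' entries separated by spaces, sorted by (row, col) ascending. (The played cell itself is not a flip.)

Answer: (2,2)

Derivation:
Dir NW: first cell '.' (not opp) -> no flip
Dir N: first cell '.' (not opp) -> no flip
Dir NE: first cell '.' (not opp) -> no flip
Dir W: opp run (1,1), next='.' -> no flip
Dir E: first cell '.' (not opp) -> no flip
Dir SW: first cell '.' (not opp) -> no flip
Dir S: opp run (2,2) capped by W -> flip
Dir SE: opp run (2,3) (3,4) (4,5), next=edge -> no flip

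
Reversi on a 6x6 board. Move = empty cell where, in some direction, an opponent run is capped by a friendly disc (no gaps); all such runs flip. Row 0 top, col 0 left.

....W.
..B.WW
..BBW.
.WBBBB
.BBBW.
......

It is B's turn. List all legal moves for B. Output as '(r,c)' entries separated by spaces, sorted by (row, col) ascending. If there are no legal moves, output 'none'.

(0,3): no bracket -> illegal
(0,5): flips 1 -> legal
(1,3): flips 1 -> legal
(2,0): flips 1 -> legal
(2,1): flips 1 -> legal
(2,5): flips 1 -> legal
(3,0): flips 1 -> legal
(4,0): flips 1 -> legal
(4,5): flips 1 -> legal
(5,3): flips 1 -> legal
(5,4): flips 1 -> legal
(5,5): flips 1 -> legal

Answer: (0,5) (1,3) (2,0) (2,1) (2,5) (3,0) (4,0) (4,5) (5,3) (5,4) (5,5)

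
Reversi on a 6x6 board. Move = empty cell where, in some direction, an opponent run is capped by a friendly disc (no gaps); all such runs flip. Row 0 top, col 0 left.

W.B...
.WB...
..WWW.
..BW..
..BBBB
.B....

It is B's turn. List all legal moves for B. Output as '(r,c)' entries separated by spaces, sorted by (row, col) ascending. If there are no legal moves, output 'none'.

(0,1): no bracket -> illegal
(1,0): flips 1 -> legal
(1,3): flips 2 -> legal
(1,4): flips 1 -> legal
(1,5): flips 2 -> legal
(2,0): flips 1 -> legal
(2,1): no bracket -> illegal
(2,5): no bracket -> illegal
(3,1): no bracket -> illegal
(3,4): flips 2 -> legal
(3,5): no bracket -> illegal

Answer: (1,0) (1,3) (1,4) (1,5) (2,0) (3,4)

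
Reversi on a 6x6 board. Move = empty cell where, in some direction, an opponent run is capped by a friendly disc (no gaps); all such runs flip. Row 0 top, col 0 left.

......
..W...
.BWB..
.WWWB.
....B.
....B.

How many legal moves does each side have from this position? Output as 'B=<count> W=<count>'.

Answer: B=6 W=10

Derivation:
-- B to move --
(0,1): flips 1 -> legal
(0,2): no bracket -> illegal
(0,3): flips 1 -> legal
(1,1): flips 2 -> legal
(1,3): no bracket -> illegal
(2,0): no bracket -> illegal
(2,4): no bracket -> illegal
(3,0): flips 3 -> legal
(4,0): no bracket -> illegal
(4,1): flips 2 -> legal
(4,2): no bracket -> illegal
(4,3): flips 2 -> legal
B mobility = 6
-- W to move --
(1,0): flips 1 -> legal
(1,1): flips 1 -> legal
(1,3): flips 1 -> legal
(1,4): flips 1 -> legal
(2,0): flips 1 -> legal
(2,4): flips 1 -> legal
(2,5): no bracket -> illegal
(3,0): flips 1 -> legal
(3,5): flips 1 -> legal
(4,3): no bracket -> illegal
(4,5): flips 2 -> legal
(5,3): no bracket -> illegal
(5,5): flips 1 -> legal
W mobility = 10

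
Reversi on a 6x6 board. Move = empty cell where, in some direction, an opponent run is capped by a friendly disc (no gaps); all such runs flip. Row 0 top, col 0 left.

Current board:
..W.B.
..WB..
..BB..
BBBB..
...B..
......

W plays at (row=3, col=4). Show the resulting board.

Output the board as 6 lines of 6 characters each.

Place W at (3,4); scan 8 dirs for brackets.
Dir NW: opp run (2,3) capped by W -> flip
Dir N: first cell '.' (not opp) -> no flip
Dir NE: first cell '.' (not opp) -> no flip
Dir W: opp run (3,3) (3,2) (3,1) (3,0), next=edge -> no flip
Dir E: first cell '.' (not opp) -> no flip
Dir SW: opp run (4,3), next='.' -> no flip
Dir S: first cell '.' (not opp) -> no flip
Dir SE: first cell '.' (not opp) -> no flip
All flips: (2,3)

Answer: ..W.B.
..WB..
..BW..
BBBBW.
...B..
......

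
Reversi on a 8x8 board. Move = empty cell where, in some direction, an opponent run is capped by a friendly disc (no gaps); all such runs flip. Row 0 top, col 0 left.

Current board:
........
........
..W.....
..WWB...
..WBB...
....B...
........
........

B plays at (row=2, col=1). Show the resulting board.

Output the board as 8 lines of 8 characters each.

Answer: ........
........
.BW.....
..BWB...
..WBB...
....B...
........
........

Derivation:
Place B at (2,1); scan 8 dirs for brackets.
Dir NW: first cell '.' (not opp) -> no flip
Dir N: first cell '.' (not opp) -> no flip
Dir NE: first cell '.' (not opp) -> no flip
Dir W: first cell '.' (not opp) -> no flip
Dir E: opp run (2,2), next='.' -> no flip
Dir SW: first cell '.' (not opp) -> no flip
Dir S: first cell '.' (not opp) -> no flip
Dir SE: opp run (3,2) capped by B -> flip
All flips: (3,2)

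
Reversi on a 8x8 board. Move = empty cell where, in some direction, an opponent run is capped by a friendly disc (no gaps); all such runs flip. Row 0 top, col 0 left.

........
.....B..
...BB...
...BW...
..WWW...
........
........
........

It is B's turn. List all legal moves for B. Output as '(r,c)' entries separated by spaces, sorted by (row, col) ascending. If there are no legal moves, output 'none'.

(2,5): no bracket -> illegal
(3,1): no bracket -> illegal
(3,2): no bracket -> illegal
(3,5): flips 1 -> legal
(4,1): no bracket -> illegal
(4,5): flips 1 -> legal
(5,1): flips 1 -> legal
(5,2): no bracket -> illegal
(5,3): flips 1 -> legal
(5,4): flips 2 -> legal
(5,5): flips 1 -> legal

Answer: (3,5) (4,5) (5,1) (5,3) (5,4) (5,5)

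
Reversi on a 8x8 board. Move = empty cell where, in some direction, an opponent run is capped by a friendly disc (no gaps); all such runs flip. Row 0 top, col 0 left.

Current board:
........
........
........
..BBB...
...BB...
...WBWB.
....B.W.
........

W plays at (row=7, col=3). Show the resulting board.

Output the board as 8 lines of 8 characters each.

Answer: ........
........
........
..BBB...
...BB...
...WBWB.
....W.W.
...W....

Derivation:
Place W at (7,3); scan 8 dirs for brackets.
Dir NW: first cell '.' (not opp) -> no flip
Dir N: first cell '.' (not opp) -> no flip
Dir NE: opp run (6,4) capped by W -> flip
Dir W: first cell '.' (not opp) -> no flip
Dir E: first cell '.' (not opp) -> no flip
Dir SW: edge -> no flip
Dir S: edge -> no flip
Dir SE: edge -> no flip
All flips: (6,4)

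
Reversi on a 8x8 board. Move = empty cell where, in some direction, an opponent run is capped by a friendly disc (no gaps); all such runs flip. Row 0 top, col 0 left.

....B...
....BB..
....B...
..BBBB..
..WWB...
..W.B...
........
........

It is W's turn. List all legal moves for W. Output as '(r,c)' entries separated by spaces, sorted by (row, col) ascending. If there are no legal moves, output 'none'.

(0,3): no bracket -> illegal
(0,5): no bracket -> illegal
(0,6): flips 3 -> legal
(1,3): no bracket -> illegal
(1,6): no bracket -> illegal
(2,1): flips 1 -> legal
(2,2): flips 1 -> legal
(2,3): flips 1 -> legal
(2,5): flips 1 -> legal
(2,6): no bracket -> illegal
(3,1): no bracket -> illegal
(3,6): no bracket -> illegal
(4,1): no bracket -> illegal
(4,5): flips 1 -> legal
(4,6): no bracket -> illegal
(5,3): no bracket -> illegal
(5,5): no bracket -> illegal
(6,3): no bracket -> illegal
(6,4): no bracket -> illegal
(6,5): flips 1 -> legal

Answer: (0,6) (2,1) (2,2) (2,3) (2,5) (4,5) (6,5)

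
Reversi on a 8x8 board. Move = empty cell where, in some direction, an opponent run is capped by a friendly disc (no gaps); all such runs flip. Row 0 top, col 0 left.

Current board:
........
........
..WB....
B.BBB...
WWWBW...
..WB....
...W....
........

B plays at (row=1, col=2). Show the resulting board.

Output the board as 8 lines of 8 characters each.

Answer: ........
..B.....
..BB....
B.BBB...
WWWBW...
..WB....
...W....
........

Derivation:
Place B at (1,2); scan 8 dirs for brackets.
Dir NW: first cell '.' (not opp) -> no flip
Dir N: first cell '.' (not opp) -> no flip
Dir NE: first cell '.' (not opp) -> no flip
Dir W: first cell '.' (not opp) -> no flip
Dir E: first cell '.' (not opp) -> no flip
Dir SW: first cell '.' (not opp) -> no flip
Dir S: opp run (2,2) capped by B -> flip
Dir SE: first cell 'B' (not opp) -> no flip
All flips: (2,2)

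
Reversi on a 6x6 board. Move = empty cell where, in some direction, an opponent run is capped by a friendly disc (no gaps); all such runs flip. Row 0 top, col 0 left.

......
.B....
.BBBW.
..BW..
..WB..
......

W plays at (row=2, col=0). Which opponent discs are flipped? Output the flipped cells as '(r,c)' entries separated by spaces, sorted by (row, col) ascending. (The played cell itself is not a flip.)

Dir NW: edge -> no flip
Dir N: first cell '.' (not opp) -> no flip
Dir NE: opp run (1,1), next='.' -> no flip
Dir W: edge -> no flip
Dir E: opp run (2,1) (2,2) (2,3) capped by W -> flip
Dir SW: edge -> no flip
Dir S: first cell '.' (not opp) -> no flip
Dir SE: first cell '.' (not opp) -> no flip

Answer: (2,1) (2,2) (2,3)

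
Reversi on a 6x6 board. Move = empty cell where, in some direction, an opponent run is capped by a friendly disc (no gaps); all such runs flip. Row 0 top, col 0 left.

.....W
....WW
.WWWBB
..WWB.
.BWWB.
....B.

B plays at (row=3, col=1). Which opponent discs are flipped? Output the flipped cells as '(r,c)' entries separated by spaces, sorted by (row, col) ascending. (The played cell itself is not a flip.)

Dir NW: first cell '.' (not opp) -> no flip
Dir N: opp run (2,1), next='.' -> no flip
Dir NE: opp run (2,2), next='.' -> no flip
Dir W: first cell '.' (not opp) -> no flip
Dir E: opp run (3,2) (3,3) capped by B -> flip
Dir SW: first cell '.' (not opp) -> no flip
Dir S: first cell 'B' (not opp) -> no flip
Dir SE: opp run (4,2), next='.' -> no flip

Answer: (3,2) (3,3)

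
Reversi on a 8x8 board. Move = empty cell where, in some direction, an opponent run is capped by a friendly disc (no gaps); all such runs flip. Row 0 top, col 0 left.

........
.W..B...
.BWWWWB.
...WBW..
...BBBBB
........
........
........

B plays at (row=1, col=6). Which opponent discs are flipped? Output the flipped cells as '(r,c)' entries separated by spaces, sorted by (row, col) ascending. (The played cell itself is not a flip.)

Dir NW: first cell '.' (not opp) -> no flip
Dir N: first cell '.' (not opp) -> no flip
Dir NE: first cell '.' (not opp) -> no flip
Dir W: first cell '.' (not opp) -> no flip
Dir E: first cell '.' (not opp) -> no flip
Dir SW: opp run (2,5) capped by B -> flip
Dir S: first cell 'B' (not opp) -> no flip
Dir SE: first cell '.' (not opp) -> no flip

Answer: (2,5)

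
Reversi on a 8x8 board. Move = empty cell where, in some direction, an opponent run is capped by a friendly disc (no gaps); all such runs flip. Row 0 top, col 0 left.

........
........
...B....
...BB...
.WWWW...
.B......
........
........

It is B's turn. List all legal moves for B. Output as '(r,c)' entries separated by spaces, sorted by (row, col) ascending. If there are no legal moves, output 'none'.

(3,0): no bracket -> illegal
(3,1): flips 1 -> legal
(3,2): no bracket -> illegal
(3,5): no bracket -> illegal
(4,0): no bracket -> illegal
(4,5): no bracket -> illegal
(5,0): no bracket -> illegal
(5,2): flips 1 -> legal
(5,3): flips 1 -> legal
(5,4): flips 1 -> legal
(5,5): flips 1 -> legal

Answer: (3,1) (5,2) (5,3) (5,4) (5,5)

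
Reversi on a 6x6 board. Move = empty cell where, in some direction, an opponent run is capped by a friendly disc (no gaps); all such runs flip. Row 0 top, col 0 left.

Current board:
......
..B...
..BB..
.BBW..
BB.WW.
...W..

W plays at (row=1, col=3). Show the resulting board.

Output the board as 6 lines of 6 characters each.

Answer: ......
..BW..
..BW..
.BBW..
BB.WW.
...W..

Derivation:
Place W at (1,3); scan 8 dirs for brackets.
Dir NW: first cell '.' (not opp) -> no flip
Dir N: first cell '.' (not opp) -> no flip
Dir NE: first cell '.' (not opp) -> no flip
Dir W: opp run (1,2), next='.' -> no flip
Dir E: first cell '.' (not opp) -> no flip
Dir SW: opp run (2,2) (3,1) (4,0), next=edge -> no flip
Dir S: opp run (2,3) capped by W -> flip
Dir SE: first cell '.' (not opp) -> no flip
All flips: (2,3)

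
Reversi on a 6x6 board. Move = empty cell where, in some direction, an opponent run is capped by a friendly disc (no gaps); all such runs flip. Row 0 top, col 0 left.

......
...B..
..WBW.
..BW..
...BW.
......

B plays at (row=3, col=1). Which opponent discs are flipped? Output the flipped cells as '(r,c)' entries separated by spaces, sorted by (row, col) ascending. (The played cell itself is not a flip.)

Dir NW: first cell '.' (not opp) -> no flip
Dir N: first cell '.' (not opp) -> no flip
Dir NE: opp run (2,2) capped by B -> flip
Dir W: first cell '.' (not opp) -> no flip
Dir E: first cell 'B' (not opp) -> no flip
Dir SW: first cell '.' (not opp) -> no flip
Dir S: first cell '.' (not opp) -> no flip
Dir SE: first cell '.' (not opp) -> no flip

Answer: (2,2)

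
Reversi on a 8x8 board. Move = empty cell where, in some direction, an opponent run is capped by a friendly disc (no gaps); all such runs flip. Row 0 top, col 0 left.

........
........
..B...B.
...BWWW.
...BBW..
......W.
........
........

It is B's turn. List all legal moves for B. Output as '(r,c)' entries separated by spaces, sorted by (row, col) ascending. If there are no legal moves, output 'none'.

Answer: (2,4) (2,5) (3,7) (4,6)

Derivation:
(2,3): no bracket -> illegal
(2,4): flips 1 -> legal
(2,5): flips 1 -> legal
(2,7): no bracket -> illegal
(3,7): flips 3 -> legal
(4,6): flips 2 -> legal
(4,7): no bracket -> illegal
(5,4): no bracket -> illegal
(5,5): no bracket -> illegal
(5,7): no bracket -> illegal
(6,5): no bracket -> illegal
(6,6): no bracket -> illegal
(6,7): no bracket -> illegal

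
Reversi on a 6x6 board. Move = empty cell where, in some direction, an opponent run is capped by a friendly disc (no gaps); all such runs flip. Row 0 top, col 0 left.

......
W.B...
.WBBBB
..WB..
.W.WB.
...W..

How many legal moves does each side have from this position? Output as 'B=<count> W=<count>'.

-- B to move --
(0,0): no bracket -> illegal
(0,1): no bracket -> illegal
(1,1): no bracket -> illegal
(2,0): flips 1 -> legal
(3,0): flips 1 -> legal
(3,1): flips 1 -> legal
(3,4): no bracket -> illegal
(4,0): no bracket -> illegal
(4,2): flips 2 -> legal
(5,0): flips 2 -> legal
(5,1): no bracket -> illegal
(5,2): no bracket -> illegal
(5,4): no bracket -> illegal
B mobility = 5
-- W to move --
(0,1): no bracket -> illegal
(0,2): flips 2 -> legal
(0,3): flips 1 -> legal
(1,1): no bracket -> illegal
(1,3): flips 2 -> legal
(1,4): flips 1 -> legal
(1,5): no bracket -> illegal
(3,1): no bracket -> illegal
(3,4): flips 1 -> legal
(3,5): flips 1 -> legal
(4,2): no bracket -> illegal
(4,5): flips 1 -> legal
(5,4): no bracket -> illegal
(5,5): no bracket -> illegal
W mobility = 7

Answer: B=5 W=7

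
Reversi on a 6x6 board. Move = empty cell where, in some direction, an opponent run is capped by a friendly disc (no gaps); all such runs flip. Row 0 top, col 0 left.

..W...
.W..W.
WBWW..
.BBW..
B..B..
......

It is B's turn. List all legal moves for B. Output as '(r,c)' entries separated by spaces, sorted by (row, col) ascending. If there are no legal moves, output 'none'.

(0,0): no bracket -> illegal
(0,1): flips 1 -> legal
(0,3): no bracket -> illegal
(0,4): no bracket -> illegal
(0,5): flips 2 -> legal
(1,0): no bracket -> illegal
(1,2): flips 1 -> legal
(1,3): flips 3 -> legal
(1,5): no bracket -> illegal
(2,4): flips 2 -> legal
(2,5): no bracket -> illegal
(3,0): no bracket -> illegal
(3,4): flips 1 -> legal
(4,2): no bracket -> illegal
(4,4): no bracket -> illegal

Answer: (0,1) (0,5) (1,2) (1,3) (2,4) (3,4)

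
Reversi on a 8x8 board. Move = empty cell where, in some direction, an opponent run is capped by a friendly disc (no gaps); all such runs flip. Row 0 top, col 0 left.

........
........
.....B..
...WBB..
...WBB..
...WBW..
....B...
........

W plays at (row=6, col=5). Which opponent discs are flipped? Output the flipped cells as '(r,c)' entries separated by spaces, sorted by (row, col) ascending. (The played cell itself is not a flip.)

Dir NW: opp run (5,4) capped by W -> flip
Dir N: first cell 'W' (not opp) -> no flip
Dir NE: first cell '.' (not opp) -> no flip
Dir W: opp run (6,4), next='.' -> no flip
Dir E: first cell '.' (not opp) -> no flip
Dir SW: first cell '.' (not opp) -> no flip
Dir S: first cell '.' (not opp) -> no flip
Dir SE: first cell '.' (not opp) -> no flip

Answer: (5,4)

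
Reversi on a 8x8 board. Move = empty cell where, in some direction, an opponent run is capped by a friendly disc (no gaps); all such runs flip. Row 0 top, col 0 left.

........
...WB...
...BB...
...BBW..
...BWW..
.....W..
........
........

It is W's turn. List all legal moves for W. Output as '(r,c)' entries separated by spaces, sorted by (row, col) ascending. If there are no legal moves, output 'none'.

(0,3): no bracket -> illegal
(0,4): flips 3 -> legal
(0,5): no bracket -> illegal
(1,2): flips 2 -> legal
(1,5): flips 1 -> legal
(2,2): flips 1 -> legal
(2,5): no bracket -> illegal
(3,2): flips 2 -> legal
(4,2): flips 1 -> legal
(5,2): no bracket -> illegal
(5,3): flips 3 -> legal
(5,4): no bracket -> illegal

Answer: (0,4) (1,2) (1,5) (2,2) (3,2) (4,2) (5,3)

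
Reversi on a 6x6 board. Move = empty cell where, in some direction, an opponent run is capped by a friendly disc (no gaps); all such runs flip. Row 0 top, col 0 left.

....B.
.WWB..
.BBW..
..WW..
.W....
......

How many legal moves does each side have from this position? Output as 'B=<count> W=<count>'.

-- B to move --
(0,0): flips 1 -> legal
(0,1): flips 1 -> legal
(0,2): flips 1 -> legal
(0,3): flips 1 -> legal
(1,0): flips 2 -> legal
(1,4): no bracket -> illegal
(2,0): no bracket -> illegal
(2,4): flips 1 -> legal
(3,0): no bracket -> illegal
(3,1): no bracket -> illegal
(3,4): no bracket -> illegal
(4,0): no bracket -> illegal
(4,2): flips 1 -> legal
(4,3): flips 3 -> legal
(4,4): flips 1 -> legal
(5,0): no bracket -> illegal
(5,1): no bracket -> illegal
(5,2): no bracket -> illegal
B mobility = 9
-- W to move --
(0,2): no bracket -> illegal
(0,3): flips 1 -> legal
(0,5): no bracket -> illegal
(1,0): flips 1 -> legal
(1,4): flips 1 -> legal
(1,5): no bracket -> illegal
(2,0): flips 2 -> legal
(2,4): no bracket -> illegal
(3,0): flips 1 -> legal
(3,1): flips 1 -> legal
W mobility = 6

Answer: B=9 W=6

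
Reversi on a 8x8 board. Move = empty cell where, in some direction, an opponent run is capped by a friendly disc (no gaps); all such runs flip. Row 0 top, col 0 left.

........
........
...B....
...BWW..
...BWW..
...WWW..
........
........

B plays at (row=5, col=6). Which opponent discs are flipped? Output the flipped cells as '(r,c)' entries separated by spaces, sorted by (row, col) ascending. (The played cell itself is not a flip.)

Dir NW: opp run (4,5) (3,4) capped by B -> flip
Dir N: first cell '.' (not opp) -> no flip
Dir NE: first cell '.' (not opp) -> no flip
Dir W: opp run (5,5) (5,4) (5,3), next='.' -> no flip
Dir E: first cell '.' (not opp) -> no flip
Dir SW: first cell '.' (not opp) -> no flip
Dir S: first cell '.' (not opp) -> no flip
Dir SE: first cell '.' (not opp) -> no flip

Answer: (3,4) (4,5)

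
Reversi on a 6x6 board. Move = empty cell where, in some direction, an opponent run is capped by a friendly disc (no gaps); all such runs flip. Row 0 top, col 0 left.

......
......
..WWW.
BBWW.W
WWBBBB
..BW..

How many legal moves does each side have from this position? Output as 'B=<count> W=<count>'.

Answer: B=10 W=5

Derivation:
-- B to move --
(1,1): flips 2 -> legal
(1,2): flips 2 -> legal
(1,3): flips 3 -> legal
(1,4): no bracket -> illegal
(1,5): flips 2 -> legal
(2,1): flips 1 -> legal
(2,5): flips 1 -> legal
(3,4): flips 2 -> legal
(5,0): flips 1 -> legal
(5,1): flips 1 -> legal
(5,4): flips 1 -> legal
B mobility = 10
-- W to move --
(2,0): flips 3 -> legal
(2,1): flips 1 -> legal
(3,4): no bracket -> illegal
(5,1): flips 2 -> legal
(5,4): flips 1 -> legal
(5,5): flips 2 -> legal
W mobility = 5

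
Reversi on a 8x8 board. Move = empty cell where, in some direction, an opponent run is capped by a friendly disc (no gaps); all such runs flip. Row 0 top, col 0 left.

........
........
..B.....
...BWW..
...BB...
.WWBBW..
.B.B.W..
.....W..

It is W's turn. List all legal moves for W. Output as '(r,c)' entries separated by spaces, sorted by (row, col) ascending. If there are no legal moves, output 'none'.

(1,1): flips 3 -> legal
(1,2): no bracket -> illegal
(1,3): no bracket -> illegal
(2,1): no bracket -> illegal
(2,3): no bracket -> illegal
(2,4): no bracket -> illegal
(3,1): no bracket -> illegal
(3,2): flips 3 -> legal
(4,2): no bracket -> illegal
(4,5): no bracket -> illegal
(5,0): no bracket -> illegal
(6,0): no bracket -> illegal
(6,2): flips 2 -> legal
(6,4): flips 2 -> legal
(7,0): flips 1 -> legal
(7,1): flips 1 -> legal
(7,2): no bracket -> illegal
(7,3): no bracket -> illegal
(7,4): flips 1 -> legal

Answer: (1,1) (3,2) (6,2) (6,4) (7,0) (7,1) (7,4)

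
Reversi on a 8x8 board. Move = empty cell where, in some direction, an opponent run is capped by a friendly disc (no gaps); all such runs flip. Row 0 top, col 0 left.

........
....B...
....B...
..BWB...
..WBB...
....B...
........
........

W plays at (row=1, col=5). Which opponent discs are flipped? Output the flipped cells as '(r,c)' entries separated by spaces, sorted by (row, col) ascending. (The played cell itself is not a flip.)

Dir NW: first cell '.' (not opp) -> no flip
Dir N: first cell '.' (not opp) -> no flip
Dir NE: first cell '.' (not opp) -> no flip
Dir W: opp run (1,4), next='.' -> no flip
Dir E: first cell '.' (not opp) -> no flip
Dir SW: opp run (2,4) capped by W -> flip
Dir S: first cell '.' (not opp) -> no flip
Dir SE: first cell '.' (not opp) -> no flip

Answer: (2,4)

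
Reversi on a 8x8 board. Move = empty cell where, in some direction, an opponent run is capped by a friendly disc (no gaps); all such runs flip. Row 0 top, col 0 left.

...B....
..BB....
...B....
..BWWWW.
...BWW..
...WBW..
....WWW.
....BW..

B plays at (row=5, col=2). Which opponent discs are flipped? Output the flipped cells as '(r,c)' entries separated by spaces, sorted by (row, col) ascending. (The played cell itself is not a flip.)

Answer: (5,3)

Derivation:
Dir NW: first cell '.' (not opp) -> no flip
Dir N: first cell '.' (not opp) -> no flip
Dir NE: first cell 'B' (not opp) -> no flip
Dir W: first cell '.' (not opp) -> no flip
Dir E: opp run (5,3) capped by B -> flip
Dir SW: first cell '.' (not opp) -> no flip
Dir S: first cell '.' (not opp) -> no flip
Dir SE: first cell '.' (not opp) -> no flip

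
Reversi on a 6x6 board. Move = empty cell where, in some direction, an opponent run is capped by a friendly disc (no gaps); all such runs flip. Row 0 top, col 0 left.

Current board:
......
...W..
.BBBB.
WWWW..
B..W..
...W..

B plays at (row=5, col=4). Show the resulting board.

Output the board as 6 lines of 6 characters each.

Place B at (5,4); scan 8 dirs for brackets.
Dir NW: opp run (4,3) (3,2) capped by B -> flip
Dir N: first cell '.' (not opp) -> no flip
Dir NE: first cell '.' (not opp) -> no flip
Dir W: opp run (5,3), next='.' -> no flip
Dir E: first cell '.' (not opp) -> no flip
Dir SW: edge -> no flip
Dir S: edge -> no flip
Dir SE: edge -> no flip
All flips: (3,2) (4,3)

Answer: ......
...W..
.BBBB.
WWBW..
B..B..
...WB.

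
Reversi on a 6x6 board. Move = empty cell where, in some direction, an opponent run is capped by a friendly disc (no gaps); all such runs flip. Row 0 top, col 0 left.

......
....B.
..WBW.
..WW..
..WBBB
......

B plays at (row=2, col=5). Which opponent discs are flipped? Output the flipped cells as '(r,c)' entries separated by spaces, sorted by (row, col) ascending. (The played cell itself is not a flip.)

Answer: (2,4)

Derivation:
Dir NW: first cell 'B' (not opp) -> no flip
Dir N: first cell '.' (not opp) -> no flip
Dir NE: edge -> no flip
Dir W: opp run (2,4) capped by B -> flip
Dir E: edge -> no flip
Dir SW: first cell '.' (not opp) -> no flip
Dir S: first cell '.' (not opp) -> no flip
Dir SE: edge -> no flip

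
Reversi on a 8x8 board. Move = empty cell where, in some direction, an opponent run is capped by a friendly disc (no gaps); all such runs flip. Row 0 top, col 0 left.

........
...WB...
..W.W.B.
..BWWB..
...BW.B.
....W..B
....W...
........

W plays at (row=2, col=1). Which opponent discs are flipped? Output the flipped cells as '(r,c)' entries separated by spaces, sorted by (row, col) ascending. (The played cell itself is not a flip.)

Answer: (3,2) (4,3)

Derivation:
Dir NW: first cell '.' (not opp) -> no flip
Dir N: first cell '.' (not opp) -> no flip
Dir NE: first cell '.' (not opp) -> no flip
Dir W: first cell '.' (not opp) -> no flip
Dir E: first cell 'W' (not opp) -> no flip
Dir SW: first cell '.' (not opp) -> no flip
Dir S: first cell '.' (not opp) -> no flip
Dir SE: opp run (3,2) (4,3) capped by W -> flip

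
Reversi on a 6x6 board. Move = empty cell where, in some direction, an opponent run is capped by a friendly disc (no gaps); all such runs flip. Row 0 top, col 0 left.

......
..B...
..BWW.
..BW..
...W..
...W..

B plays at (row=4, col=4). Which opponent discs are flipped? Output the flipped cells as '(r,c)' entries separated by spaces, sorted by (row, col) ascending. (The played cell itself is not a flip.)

Answer: (3,3)

Derivation:
Dir NW: opp run (3,3) capped by B -> flip
Dir N: first cell '.' (not opp) -> no flip
Dir NE: first cell '.' (not opp) -> no flip
Dir W: opp run (4,3), next='.' -> no flip
Dir E: first cell '.' (not opp) -> no flip
Dir SW: opp run (5,3), next=edge -> no flip
Dir S: first cell '.' (not opp) -> no flip
Dir SE: first cell '.' (not opp) -> no flip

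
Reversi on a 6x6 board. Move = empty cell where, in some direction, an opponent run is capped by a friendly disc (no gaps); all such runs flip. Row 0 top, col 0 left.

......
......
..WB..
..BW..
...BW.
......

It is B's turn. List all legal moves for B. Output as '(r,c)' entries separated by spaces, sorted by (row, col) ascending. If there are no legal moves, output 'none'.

(1,1): no bracket -> illegal
(1,2): flips 1 -> legal
(1,3): no bracket -> illegal
(2,1): flips 1 -> legal
(2,4): no bracket -> illegal
(3,1): no bracket -> illegal
(3,4): flips 1 -> legal
(3,5): no bracket -> illegal
(4,2): no bracket -> illegal
(4,5): flips 1 -> legal
(5,3): no bracket -> illegal
(5,4): no bracket -> illegal
(5,5): no bracket -> illegal

Answer: (1,2) (2,1) (3,4) (4,5)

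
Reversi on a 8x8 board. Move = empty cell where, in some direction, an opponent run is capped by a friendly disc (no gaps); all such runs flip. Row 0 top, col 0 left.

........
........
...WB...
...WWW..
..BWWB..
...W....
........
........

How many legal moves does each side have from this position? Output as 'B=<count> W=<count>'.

-- B to move --
(1,2): flips 2 -> legal
(1,3): no bracket -> illegal
(1,4): no bracket -> illegal
(2,2): flips 1 -> legal
(2,5): flips 1 -> legal
(2,6): no bracket -> illegal
(3,2): no bracket -> illegal
(3,6): no bracket -> illegal
(4,6): flips 1 -> legal
(5,2): no bracket -> illegal
(5,4): flips 2 -> legal
(5,5): no bracket -> illegal
(6,2): no bracket -> illegal
(6,3): no bracket -> illegal
(6,4): flips 1 -> legal
B mobility = 6
-- W to move --
(1,3): flips 1 -> legal
(1,4): flips 1 -> legal
(1,5): flips 1 -> legal
(2,5): flips 1 -> legal
(3,1): flips 1 -> legal
(3,2): no bracket -> illegal
(3,6): no bracket -> illegal
(4,1): flips 1 -> legal
(4,6): flips 1 -> legal
(5,1): flips 1 -> legal
(5,2): no bracket -> illegal
(5,4): no bracket -> illegal
(5,5): flips 1 -> legal
(5,6): flips 1 -> legal
W mobility = 10

Answer: B=6 W=10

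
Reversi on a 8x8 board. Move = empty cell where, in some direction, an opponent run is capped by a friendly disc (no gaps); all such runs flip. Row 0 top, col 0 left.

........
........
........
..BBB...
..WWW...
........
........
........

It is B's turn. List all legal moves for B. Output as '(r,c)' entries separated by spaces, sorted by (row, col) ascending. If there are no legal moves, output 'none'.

(3,1): no bracket -> illegal
(3,5): no bracket -> illegal
(4,1): no bracket -> illegal
(4,5): no bracket -> illegal
(5,1): flips 1 -> legal
(5,2): flips 2 -> legal
(5,3): flips 1 -> legal
(5,4): flips 2 -> legal
(5,5): flips 1 -> legal

Answer: (5,1) (5,2) (5,3) (5,4) (5,5)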